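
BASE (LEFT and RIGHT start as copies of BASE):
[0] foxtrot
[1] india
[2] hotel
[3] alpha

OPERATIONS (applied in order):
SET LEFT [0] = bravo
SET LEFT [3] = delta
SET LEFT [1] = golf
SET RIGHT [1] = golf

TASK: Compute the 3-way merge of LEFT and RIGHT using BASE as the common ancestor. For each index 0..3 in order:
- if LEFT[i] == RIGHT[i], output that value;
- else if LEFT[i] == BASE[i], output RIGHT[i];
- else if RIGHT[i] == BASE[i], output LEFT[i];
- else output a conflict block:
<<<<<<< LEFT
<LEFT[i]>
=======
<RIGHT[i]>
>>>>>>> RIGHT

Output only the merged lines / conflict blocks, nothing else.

Answer: bravo
golf
hotel
delta

Derivation:
Final LEFT:  [bravo, golf, hotel, delta]
Final RIGHT: [foxtrot, golf, hotel, alpha]
i=0: L=bravo, R=foxtrot=BASE -> take LEFT -> bravo
i=1: L=golf R=golf -> agree -> golf
i=2: L=hotel R=hotel -> agree -> hotel
i=3: L=delta, R=alpha=BASE -> take LEFT -> delta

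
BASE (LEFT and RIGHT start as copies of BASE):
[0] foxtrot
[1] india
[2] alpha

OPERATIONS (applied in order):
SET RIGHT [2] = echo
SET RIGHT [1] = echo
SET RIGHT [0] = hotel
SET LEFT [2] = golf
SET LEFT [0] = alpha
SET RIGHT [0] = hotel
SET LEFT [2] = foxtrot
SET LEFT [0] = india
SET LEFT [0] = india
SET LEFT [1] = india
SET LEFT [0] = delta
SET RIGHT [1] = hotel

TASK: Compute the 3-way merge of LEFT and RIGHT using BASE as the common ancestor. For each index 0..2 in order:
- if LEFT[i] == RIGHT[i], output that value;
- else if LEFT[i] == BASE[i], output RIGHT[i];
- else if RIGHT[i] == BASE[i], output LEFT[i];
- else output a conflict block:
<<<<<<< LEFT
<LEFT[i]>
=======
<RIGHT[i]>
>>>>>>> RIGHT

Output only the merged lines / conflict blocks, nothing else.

Final LEFT:  [delta, india, foxtrot]
Final RIGHT: [hotel, hotel, echo]
i=0: BASE=foxtrot L=delta R=hotel all differ -> CONFLICT
i=1: L=india=BASE, R=hotel -> take RIGHT -> hotel
i=2: BASE=alpha L=foxtrot R=echo all differ -> CONFLICT

Answer: <<<<<<< LEFT
delta
=======
hotel
>>>>>>> RIGHT
hotel
<<<<<<< LEFT
foxtrot
=======
echo
>>>>>>> RIGHT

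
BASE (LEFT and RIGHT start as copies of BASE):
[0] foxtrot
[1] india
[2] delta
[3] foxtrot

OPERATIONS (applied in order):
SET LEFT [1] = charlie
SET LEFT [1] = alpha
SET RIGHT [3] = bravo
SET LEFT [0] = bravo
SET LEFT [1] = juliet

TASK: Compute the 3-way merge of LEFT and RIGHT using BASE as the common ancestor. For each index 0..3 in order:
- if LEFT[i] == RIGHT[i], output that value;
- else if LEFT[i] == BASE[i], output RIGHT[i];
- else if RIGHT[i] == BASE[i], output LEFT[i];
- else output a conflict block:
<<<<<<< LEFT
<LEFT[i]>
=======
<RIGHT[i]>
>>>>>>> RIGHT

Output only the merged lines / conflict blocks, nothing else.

Final LEFT:  [bravo, juliet, delta, foxtrot]
Final RIGHT: [foxtrot, india, delta, bravo]
i=0: L=bravo, R=foxtrot=BASE -> take LEFT -> bravo
i=1: L=juliet, R=india=BASE -> take LEFT -> juliet
i=2: L=delta R=delta -> agree -> delta
i=3: L=foxtrot=BASE, R=bravo -> take RIGHT -> bravo

Answer: bravo
juliet
delta
bravo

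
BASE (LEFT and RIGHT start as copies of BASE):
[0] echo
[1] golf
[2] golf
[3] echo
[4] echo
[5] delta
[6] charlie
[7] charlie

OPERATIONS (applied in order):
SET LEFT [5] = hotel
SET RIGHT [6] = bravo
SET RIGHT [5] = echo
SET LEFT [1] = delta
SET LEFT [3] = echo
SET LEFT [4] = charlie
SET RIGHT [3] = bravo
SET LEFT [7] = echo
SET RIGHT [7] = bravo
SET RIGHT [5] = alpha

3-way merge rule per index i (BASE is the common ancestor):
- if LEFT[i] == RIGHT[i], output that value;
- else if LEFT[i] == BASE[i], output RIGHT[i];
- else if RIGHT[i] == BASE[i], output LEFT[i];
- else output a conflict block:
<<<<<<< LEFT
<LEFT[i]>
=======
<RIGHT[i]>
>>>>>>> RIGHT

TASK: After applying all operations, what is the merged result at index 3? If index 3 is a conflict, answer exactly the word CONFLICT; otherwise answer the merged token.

Answer: bravo

Derivation:
Final LEFT:  [echo, delta, golf, echo, charlie, hotel, charlie, echo]
Final RIGHT: [echo, golf, golf, bravo, echo, alpha, bravo, bravo]
i=0: L=echo R=echo -> agree -> echo
i=1: L=delta, R=golf=BASE -> take LEFT -> delta
i=2: L=golf R=golf -> agree -> golf
i=3: L=echo=BASE, R=bravo -> take RIGHT -> bravo
i=4: L=charlie, R=echo=BASE -> take LEFT -> charlie
i=5: BASE=delta L=hotel R=alpha all differ -> CONFLICT
i=6: L=charlie=BASE, R=bravo -> take RIGHT -> bravo
i=7: BASE=charlie L=echo R=bravo all differ -> CONFLICT
Index 3 -> bravo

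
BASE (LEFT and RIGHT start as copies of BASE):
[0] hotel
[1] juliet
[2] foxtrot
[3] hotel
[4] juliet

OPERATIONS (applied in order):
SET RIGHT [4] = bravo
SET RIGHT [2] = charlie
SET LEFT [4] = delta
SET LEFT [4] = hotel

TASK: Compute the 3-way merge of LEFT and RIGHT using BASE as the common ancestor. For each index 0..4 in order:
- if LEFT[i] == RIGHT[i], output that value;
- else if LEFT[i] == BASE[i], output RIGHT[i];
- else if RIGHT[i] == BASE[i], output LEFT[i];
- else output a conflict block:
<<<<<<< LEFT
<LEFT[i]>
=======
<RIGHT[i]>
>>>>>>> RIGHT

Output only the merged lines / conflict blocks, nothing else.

Answer: hotel
juliet
charlie
hotel
<<<<<<< LEFT
hotel
=======
bravo
>>>>>>> RIGHT

Derivation:
Final LEFT:  [hotel, juliet, foxtrot, hotel, hotel]
Final RIGHT: [hotel, juliet, charlie, hotel, bravo]
i=0: L=hotel R=hotel -> agree -> hotel
i=1: L=juliet R=juliet -> agree -> juliet
i=2: L=foxtrot=BASE, R=charlie -> take RIGHT -> charlie
i=3: L=hotel R=hotel -> agree -> hotel
i=4: BASE=juliet L=hotel R=bravo all differ -> CONFLICT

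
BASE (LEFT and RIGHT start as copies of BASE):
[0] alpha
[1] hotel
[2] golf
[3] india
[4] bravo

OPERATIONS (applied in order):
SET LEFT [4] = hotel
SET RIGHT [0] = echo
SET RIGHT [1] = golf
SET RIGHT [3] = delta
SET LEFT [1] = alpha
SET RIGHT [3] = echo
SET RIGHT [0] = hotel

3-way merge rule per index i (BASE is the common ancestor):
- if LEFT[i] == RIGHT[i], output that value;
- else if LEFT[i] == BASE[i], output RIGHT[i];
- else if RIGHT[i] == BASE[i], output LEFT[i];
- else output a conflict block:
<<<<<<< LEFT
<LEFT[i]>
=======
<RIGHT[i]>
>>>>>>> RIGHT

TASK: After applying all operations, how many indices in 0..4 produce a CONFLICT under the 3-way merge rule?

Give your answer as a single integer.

Final LEFT:  [alpha, alpha, golf, india, hotel]
Final RIGHT: [hotel, golf, golf, echo, bravo]
i=0: L=alpha=BASE, R=hotel -> take RIGHT -> hotel
i=1: BASE=hotel L=alpha R=golf all differ -> CONFLICT
i=2: L=golf R=golf -> agree -> golf
i=3: L=india=BASE, R=echo -> take RIGHT -> echo
i=4: L=hotel, R=bravo=BASE -> take LEFT -> hotel
Conflict count: 1

Answer: 1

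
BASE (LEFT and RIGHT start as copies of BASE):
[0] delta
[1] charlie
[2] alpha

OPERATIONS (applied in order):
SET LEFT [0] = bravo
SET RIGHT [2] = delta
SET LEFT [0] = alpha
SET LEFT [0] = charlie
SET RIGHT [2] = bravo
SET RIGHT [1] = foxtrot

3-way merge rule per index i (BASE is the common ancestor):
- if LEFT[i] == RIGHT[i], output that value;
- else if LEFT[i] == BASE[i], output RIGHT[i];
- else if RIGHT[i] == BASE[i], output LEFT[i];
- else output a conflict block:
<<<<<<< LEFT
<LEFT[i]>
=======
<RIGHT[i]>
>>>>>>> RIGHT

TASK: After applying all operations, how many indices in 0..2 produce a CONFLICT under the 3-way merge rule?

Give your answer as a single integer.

Final LEFT:  [charlie, charlie, alpha]
Final RIGHT: [delta, foxtrot, bravo]
i=0: L=charlie, R=delta=BASE -> take LEFT -> charlie
i=1: L=charlie=BASE, R=foxtrot -> take RIGHT -> foxtrot
i=2: L=alpha=BASE, R=bravo -> take RIGHT -> bravo
Conflict count: 0

Answer: 0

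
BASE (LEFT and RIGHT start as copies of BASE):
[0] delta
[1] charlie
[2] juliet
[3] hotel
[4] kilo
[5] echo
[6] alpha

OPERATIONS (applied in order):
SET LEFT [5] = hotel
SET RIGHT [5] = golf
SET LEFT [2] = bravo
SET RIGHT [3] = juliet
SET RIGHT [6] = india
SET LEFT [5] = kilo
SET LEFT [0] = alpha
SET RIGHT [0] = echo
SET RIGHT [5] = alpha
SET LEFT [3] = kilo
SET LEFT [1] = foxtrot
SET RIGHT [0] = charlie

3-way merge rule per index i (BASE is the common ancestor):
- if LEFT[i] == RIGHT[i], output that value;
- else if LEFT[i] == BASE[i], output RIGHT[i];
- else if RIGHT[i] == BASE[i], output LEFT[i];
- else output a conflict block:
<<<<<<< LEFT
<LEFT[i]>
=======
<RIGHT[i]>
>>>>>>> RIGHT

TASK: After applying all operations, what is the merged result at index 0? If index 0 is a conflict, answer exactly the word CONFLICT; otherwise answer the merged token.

Answer: CONFLICT

Derivation:
Final LEFT:  [alpha, foxtrot, bravo, kilo, kilo, kilo, alpha]
Final RIGHT: [charlie, charlie, juliet, juliet, kilo, alpha, india]
i=0: BASE=delta L=alpha R=charlie all differ -> CONFLICT
i=1: L=foxtrot, R=charlie=BASE -> take LEFT -> foxtrot
i=2: L=bravo, R=juliet=BASE -> take LEFT -> bravo
i=3: BASE=hotel L=kilo R=juliet all differ -> CONFLICT
i=4: L=kilo R=kilo -> agree -> kilo
i=5: BASE=echo L=kilo R=alpha all differ -> CONFLICT
i=6: L=alpha=BASE, R=india -> take RIGHT -> india
Index 0 -> CONFLICT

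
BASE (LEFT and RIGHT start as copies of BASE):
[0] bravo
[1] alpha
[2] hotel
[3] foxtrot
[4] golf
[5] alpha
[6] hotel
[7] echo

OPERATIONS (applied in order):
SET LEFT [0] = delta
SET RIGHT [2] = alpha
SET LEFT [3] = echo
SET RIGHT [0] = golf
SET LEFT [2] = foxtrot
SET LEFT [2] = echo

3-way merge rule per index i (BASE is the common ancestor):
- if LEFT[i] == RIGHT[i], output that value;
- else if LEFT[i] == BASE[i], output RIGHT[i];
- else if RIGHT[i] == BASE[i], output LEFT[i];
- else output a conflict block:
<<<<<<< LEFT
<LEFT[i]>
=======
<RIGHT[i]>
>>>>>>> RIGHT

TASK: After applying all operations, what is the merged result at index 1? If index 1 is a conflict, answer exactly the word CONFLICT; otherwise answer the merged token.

Final LEFT:  [delta, alpha, echo, echo, golf, alpha, hotel, echo]
Final RIGHT: [golf, alpha, alpha, foxtrot, golf, alpha, hotel, echo]
i=0: BASE=bravo L=delta R=golf all differ -> CONFLICT
i=1: L=alpha R=alpha -> agree -> alpha
i=2: BASE=hotel L=echo R=alpha all differ -> CONFLICT
i=3: L=echo, R=foxtrot=BASE -> take LEFT -> echo
i=4: L=golf R=golf -> agree -> golf
i=5: L=alpha R=alpha -> agree -> alpha
i=6: L=hotel R=hotel -> agree -> hotel
i=7: L=echo R=echo -> agree -> echo
Index 1 -> alpha

Answer: alpha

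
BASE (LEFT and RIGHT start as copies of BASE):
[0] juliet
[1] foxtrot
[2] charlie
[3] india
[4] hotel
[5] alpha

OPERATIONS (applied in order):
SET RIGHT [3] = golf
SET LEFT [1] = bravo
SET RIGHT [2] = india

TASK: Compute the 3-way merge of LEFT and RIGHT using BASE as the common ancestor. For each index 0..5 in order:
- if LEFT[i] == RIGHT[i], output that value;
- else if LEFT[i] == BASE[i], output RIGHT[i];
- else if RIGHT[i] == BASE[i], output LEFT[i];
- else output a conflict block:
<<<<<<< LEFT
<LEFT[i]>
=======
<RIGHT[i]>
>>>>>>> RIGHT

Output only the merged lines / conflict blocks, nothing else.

Answer: juliet
bravo
india
golf
hotel
alpha

Derivation:
Final LEFT:  [juliet, bravo, charlie, india, hotel, alpha]
Final RIGHT: [juliet, foxtrot, india, golf, hotel, alpha]
i=0: L=juliet R=juliet -> agree -> juliet
i=1: L=bravo, R=foxtrot=BASE -> take LEFT -> bravo
i=2: L=charlie=BASE, R=india -> take RIGHT -> india
i=3: L=india=BASE, R=golf -> take RIGHT -> golf
i=4: L=hotel R=hotel -> agree -> hotel
i=5: L=alpha R=alpha -> agree -> alpha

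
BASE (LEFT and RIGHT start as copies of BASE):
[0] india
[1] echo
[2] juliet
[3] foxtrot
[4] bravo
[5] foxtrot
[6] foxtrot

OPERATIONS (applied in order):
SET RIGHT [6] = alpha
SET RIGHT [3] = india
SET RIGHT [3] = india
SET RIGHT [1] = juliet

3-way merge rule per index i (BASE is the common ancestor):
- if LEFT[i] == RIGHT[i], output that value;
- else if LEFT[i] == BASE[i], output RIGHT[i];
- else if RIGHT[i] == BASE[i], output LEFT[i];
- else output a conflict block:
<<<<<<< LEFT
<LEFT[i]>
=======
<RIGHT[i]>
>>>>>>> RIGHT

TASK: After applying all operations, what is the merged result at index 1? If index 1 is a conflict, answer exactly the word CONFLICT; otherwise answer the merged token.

Final LEFT:  [india, echo, juliet, foxtrot, bravo, foxtrot, foxtrot]
Final RIGHT: [india, juliet, juliet, india, bravo, foxtrot, alpha]
i=0: L=india R=india -> agree -> india
i=1: L=echo=BASE, R=juliet -> take RIGHT -> juliet
i=2: L=juliet R=juliet -> agree -> juliet
i=3: L=foxtrot=BASE, R=india -> take RIGHT -> india
i=4: L=bravo R=bravo -> agree -> bravo
i=5: L=foxtrot R=foxtrot -> agree -> foxtrot
i=6: L=foxtrot=BASE, R=alpha -> take RIGHT -> alpha
Index 1 -> juliet

Answer: juliet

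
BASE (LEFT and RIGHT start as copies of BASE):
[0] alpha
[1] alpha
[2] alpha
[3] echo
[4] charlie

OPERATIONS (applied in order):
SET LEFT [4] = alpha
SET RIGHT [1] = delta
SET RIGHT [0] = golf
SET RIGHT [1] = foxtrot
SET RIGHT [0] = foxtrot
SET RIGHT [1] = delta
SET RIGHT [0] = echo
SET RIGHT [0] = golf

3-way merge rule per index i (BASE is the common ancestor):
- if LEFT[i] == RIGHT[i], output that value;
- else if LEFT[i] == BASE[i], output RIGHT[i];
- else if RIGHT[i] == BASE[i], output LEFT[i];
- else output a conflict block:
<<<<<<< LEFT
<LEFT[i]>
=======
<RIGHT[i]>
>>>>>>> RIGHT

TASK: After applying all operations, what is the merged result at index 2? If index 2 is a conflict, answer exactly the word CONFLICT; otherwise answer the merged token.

Final LEFT:  [alpha, alpha, alpha, echo, alpha]
Final RIGHT: [golf, delta, alpha, echo, charlie]
i=0: L=alpha=BASE, R=golf -> take RIGHT -> golf
i=1: L=alpha=BASE, R=delta -> take RIGHT -> delta
i=2: L=alpha R=alpha -> agree -> alpha
i=3: L=echo R=echo -> agree -> echo
i=4: L=alpha, R=charlie=BASE -> take LEFT -> alpha
Index 2 -> alpha

Answer: alpha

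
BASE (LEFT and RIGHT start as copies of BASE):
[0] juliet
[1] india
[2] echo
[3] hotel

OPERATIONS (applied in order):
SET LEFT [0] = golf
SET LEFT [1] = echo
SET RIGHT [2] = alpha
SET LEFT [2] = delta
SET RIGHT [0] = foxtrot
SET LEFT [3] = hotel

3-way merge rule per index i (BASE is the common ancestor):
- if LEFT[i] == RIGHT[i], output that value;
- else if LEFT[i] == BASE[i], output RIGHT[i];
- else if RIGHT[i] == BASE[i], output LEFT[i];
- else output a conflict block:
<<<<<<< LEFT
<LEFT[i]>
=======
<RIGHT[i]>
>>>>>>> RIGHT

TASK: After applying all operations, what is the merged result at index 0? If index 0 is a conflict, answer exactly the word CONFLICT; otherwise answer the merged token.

Final LEFT:  [golf, echo, delta, hotel]
Final RIGHT: [foxtrot, india, alpha, hotel]
i=0: BASE=juliet L=golf R=foxtrot all differ -> CONFLICT
i=1: L=echo, R=india=BASE -> take LEFT -> echo
i=2: BASE=echo L=delta R=alpha all differ -> CONFLICT
i=3: L=hotel R=hotel -> agree -> hotel
Index 0 -> CONFLICT

Answer: CONFLICT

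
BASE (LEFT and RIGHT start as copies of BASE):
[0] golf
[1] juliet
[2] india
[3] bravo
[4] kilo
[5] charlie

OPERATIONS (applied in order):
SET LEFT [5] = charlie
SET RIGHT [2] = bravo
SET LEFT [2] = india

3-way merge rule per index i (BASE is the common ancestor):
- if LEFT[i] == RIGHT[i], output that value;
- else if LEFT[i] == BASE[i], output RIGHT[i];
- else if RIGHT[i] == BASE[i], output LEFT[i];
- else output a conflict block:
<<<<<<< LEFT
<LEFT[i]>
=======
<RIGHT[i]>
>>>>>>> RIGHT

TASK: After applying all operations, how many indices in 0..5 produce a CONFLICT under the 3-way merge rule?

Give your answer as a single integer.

Final LEFT:  [golf, juliet, india, bravo, kilo, charlie]
Final RIGHT: [golf, juliet, bravo, bravo, kilo, charlie]
i=0: L=golf R=golf -> agree -> golf
i=1: L=juliet R=juliet -> agree -> juliet
i=2: L=india=BASE, R=bravo -> take RIGHT -> bravo
i=3: L=bravo R=bravo -> agree -> bravo
i=4: L=kilo R=kilo -> agree -> kilo
i=5: L=charlie R=charlie -> agree -> charlie
Conflict count: 0

Answer: 0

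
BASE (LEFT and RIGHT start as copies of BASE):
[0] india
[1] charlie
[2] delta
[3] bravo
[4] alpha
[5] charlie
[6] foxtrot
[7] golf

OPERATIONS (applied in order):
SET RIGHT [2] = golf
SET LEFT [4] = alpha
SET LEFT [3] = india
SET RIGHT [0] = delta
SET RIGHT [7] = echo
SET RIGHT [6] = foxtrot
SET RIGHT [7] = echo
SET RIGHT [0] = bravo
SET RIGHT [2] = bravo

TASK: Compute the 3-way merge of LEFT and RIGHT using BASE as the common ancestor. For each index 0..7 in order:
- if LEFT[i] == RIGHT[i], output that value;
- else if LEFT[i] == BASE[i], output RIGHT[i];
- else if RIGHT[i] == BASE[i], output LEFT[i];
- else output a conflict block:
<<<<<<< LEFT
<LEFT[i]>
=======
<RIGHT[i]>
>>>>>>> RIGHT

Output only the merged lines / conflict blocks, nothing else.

Final LEFT:  [india, charlie, delta, india, alpha, charlie, foxtrot, golf]
Final RIGHT: [bravo, charlie, bravo, bravo, alpha, charlie, foxtrot, echo]
i=0: L=india=BASE, R=bravo -> take RIGHT -> bravo
i=1: L=charlie R=charlie -> agree -> charlie
i=2: L=delta=BASE, R=bravo -> take RIGHT -> bravo
i=3: L=india, R=bravo=BASE -> take LEFT -> india
i=4: L=alpha R=alpha -> agree -> alpha
i=5: L=charlie R=charlie -> agree -> charlie
i=6: L=foxtrot R=foxtrot -> agree -> foxtrot
i=7: L=golf=BASE, R=echo -> take RIGHT -> echo

Answer: bravo
charlie
bravo
india
alpha
charlie
foxtrot
echo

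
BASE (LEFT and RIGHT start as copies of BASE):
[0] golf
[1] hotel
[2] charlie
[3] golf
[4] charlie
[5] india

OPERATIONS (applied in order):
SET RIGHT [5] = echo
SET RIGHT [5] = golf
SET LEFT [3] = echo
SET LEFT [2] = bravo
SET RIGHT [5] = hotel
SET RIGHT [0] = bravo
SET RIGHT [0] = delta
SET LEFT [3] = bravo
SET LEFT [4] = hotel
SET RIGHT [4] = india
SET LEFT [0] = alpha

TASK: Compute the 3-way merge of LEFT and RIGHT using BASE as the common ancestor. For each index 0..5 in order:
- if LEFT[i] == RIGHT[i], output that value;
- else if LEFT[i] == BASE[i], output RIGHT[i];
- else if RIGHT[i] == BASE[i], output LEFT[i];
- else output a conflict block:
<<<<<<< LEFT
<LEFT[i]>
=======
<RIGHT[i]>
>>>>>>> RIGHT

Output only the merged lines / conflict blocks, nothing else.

Final LEFT:  [alpha, hotel, bravo, bravo, hotel, india]
Final RIGHT: [delta, hotel, charlie, golf, india, hotel]
i=0: BASE=golf L=alpha R=delta all differ -> CONFLICT
i=1: L=hotel R=hotel -> agree -> hotel
i=2: L=bravo, R=charlie=BASE -> take LEFT -> bravo
i=3: L=bravo, R=golf=BASE -> take LEFT -> bravo
i=4: BASE=charlie L=hotel R=india all differ -> CONFLICT
i=5: L=india=BASE, R=hotel -> take RIGHT -> hotel

Answer: <<<<<<< LEFT
alpha
=======
delta
>>>>>>> RIGHT
hotel
bravo
bravo
<<<<<<< LEFT
hotel
=======
india
>>>>>>> RIGHT
hotel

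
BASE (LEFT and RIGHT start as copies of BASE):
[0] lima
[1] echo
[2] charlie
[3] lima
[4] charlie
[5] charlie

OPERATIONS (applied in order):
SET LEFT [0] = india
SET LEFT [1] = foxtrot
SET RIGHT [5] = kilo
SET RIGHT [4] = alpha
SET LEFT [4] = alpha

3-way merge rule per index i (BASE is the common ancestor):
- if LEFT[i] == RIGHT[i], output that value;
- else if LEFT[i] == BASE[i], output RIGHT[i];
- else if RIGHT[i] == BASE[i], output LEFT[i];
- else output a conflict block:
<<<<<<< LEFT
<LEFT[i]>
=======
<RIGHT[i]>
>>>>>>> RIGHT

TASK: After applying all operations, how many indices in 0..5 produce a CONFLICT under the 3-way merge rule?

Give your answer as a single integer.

Final LEFT:  [india, foxtrot, charlie, lima, alpha, charlie]
Final RIGHT: [lima, echo, charlie, lima, alpha, kilo]
i=0: L=india, R=lima=BASE -> take LEFT -> india
i=1: L=foxtrot, R=echo=BASE -> take LEFT -> foxtrot
i=2: L=charlie R=charlie -> agree -> charlie
i=3: L=lima R=lima -> agree -> lima
i=4: L=alpha R=alpha -> agree -> alpha
i=5: L=charlie=BASE, R=kilo -> take RIGHT -> kilo
Conflict count: 0

Answer: 0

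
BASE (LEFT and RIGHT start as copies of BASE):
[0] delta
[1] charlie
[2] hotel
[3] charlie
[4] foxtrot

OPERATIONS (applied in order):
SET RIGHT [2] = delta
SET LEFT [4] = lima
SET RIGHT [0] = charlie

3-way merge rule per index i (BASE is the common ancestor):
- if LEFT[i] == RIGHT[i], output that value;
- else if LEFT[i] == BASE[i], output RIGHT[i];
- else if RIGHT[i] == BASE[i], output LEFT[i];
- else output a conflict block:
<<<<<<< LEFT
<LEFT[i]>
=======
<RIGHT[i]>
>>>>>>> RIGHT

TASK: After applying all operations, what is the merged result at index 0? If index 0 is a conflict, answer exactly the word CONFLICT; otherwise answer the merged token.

Final LEFT:  [delta, charlie, hotel, charlie, lima]
Final RIGHT: [charlie, charlie, delta, charlie, foxtrot]
i=0: L=delta=BASE, R=charlie -> take RIGHT -> charlie
i=1: L=charlie R=charlie -> agree -> charlie
i=2: L=hotel=BASE, R=delta -> take RIGHT -> delta
i=3: L=charlie R=charlie -> agree -> charlie
i=4: L=lima, R=foxtrot=BASE -> take LEFT -> lima
Index 0 -> charlie

Answer: charlie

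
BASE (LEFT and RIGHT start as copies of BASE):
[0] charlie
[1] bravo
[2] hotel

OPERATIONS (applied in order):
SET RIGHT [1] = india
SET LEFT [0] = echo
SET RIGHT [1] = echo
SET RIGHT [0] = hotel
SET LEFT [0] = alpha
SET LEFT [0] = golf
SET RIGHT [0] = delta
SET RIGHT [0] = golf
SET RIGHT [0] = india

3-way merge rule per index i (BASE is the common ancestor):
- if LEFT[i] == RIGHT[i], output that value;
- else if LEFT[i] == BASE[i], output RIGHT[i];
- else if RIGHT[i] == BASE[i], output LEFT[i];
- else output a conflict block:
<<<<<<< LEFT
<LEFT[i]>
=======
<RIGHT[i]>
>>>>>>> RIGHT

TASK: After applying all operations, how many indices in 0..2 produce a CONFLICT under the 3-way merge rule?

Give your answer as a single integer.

Final LEFT:  [golf, bravo, hotel]
Final RIGHT: [india, echo, hotel]
i=0: BASE=charlie L=golf R=india all differ -> CONFLICT
i=1: L=bravo=BASE, R=echo -> take RIGHT -> echo
i=2: L=hotel R=hotel -> agree -> hotel
Conflict count: 1

Answer: 1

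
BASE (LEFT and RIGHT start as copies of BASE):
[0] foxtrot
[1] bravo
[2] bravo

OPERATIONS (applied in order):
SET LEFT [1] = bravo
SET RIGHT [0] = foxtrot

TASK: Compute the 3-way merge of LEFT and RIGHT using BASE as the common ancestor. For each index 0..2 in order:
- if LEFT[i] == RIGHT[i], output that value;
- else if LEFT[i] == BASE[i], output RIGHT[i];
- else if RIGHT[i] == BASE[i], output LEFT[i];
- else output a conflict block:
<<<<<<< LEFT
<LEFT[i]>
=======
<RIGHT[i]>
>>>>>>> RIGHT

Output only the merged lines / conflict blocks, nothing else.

Answer: foxtrot
bravo
bravo

Derivation:
Final LEFT:  [foxtrot, bravo, bravo]
Final RIGHT: [foxtrot, bravo, bravo]
i=0: L=foxtrot R=foxtrot -> agree -> foxtrot
i=1: L=bravo R=bravo -> agree -> bravo
i=2: L=bravo R=bravo -> agree -> bravo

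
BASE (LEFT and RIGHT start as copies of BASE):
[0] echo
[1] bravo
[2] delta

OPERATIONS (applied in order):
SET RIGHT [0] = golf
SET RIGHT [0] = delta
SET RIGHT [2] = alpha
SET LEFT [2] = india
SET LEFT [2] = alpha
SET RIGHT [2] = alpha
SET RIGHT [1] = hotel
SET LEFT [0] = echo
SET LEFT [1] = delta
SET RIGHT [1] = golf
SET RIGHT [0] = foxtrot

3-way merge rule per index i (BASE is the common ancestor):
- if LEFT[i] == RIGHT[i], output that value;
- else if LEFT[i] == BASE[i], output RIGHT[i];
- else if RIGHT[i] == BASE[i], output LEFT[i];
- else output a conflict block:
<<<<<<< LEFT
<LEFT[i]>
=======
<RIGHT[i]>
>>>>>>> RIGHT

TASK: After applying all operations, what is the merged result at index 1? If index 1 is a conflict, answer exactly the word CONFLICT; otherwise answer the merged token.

Final LEFT:  [echo, delta, alpha]
Final RIGHT: [foxtrot, golf, alpha]
i=0: L=echo=BASE, R=foxtrot -> take RIGHT -> foxtrot
i=1: BASE=bravo L=delta R=golf all differ -> CONFLICT
i=2: L=alpha R=alpha -> agree -> alpha
Index 1 -> CONFLICT

Answer: CONFLICT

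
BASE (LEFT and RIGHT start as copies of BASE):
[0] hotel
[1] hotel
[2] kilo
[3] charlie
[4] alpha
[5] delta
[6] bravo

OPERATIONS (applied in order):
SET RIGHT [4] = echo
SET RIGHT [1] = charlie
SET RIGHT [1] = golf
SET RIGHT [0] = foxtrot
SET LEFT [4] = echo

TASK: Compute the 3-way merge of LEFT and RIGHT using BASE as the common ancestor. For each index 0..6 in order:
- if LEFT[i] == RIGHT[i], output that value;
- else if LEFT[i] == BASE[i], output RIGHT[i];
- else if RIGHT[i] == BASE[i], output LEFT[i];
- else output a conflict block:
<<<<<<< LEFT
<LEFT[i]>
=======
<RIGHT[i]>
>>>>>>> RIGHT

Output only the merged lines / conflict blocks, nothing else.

Answer: foxtrot
golf
kilo
charlie
echo
delta
bravo

Derivation:
Final LEFT:  [hotel, hotel, kilo, charlie, echo, delta, bravo]
Final RIGHT: [foxtrot, golf, kilo, charlie, echo, delta, bravo]
i=0: L=hotel=BASE, R=foxtrot -> take RIGHT -> foxtrot
i=1: L=hotel=BASE, R=golf -> take RIGHT -> golf
i=2: L=kilo R=kilo -> agree -> kilo
i=3: L=charlie R=charlie -> agree -> charlie
i=4: L=echo R=echo -> agree -> echo
i=5: L=delta R=delta -> agree -> delta
i=6: L=bravo R=bravo -> agree -> bravo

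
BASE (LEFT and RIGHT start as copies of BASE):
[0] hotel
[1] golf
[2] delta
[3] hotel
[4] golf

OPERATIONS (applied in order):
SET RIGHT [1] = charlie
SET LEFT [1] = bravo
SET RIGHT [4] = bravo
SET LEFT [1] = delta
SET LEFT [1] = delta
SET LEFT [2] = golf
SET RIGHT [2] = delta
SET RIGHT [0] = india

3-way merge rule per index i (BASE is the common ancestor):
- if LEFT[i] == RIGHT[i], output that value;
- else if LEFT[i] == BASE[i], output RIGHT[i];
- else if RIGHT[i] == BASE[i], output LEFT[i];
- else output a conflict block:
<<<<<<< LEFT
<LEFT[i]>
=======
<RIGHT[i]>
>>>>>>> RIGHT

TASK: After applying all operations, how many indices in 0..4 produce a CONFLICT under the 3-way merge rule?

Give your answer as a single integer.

Answer: 1

Derivation:
Final LEFT:  [hotel, delta, golf, hotel, golf]
Final RIGHT: [india, charlie, delta, hotel, bravo]
i=0: L=hotel=BASE, R=india -> take RIGHT -> india
i=1: BASE=golf L=delta R=charlie all differ -> CONFLICT
i=2: L=golf, R=delta=BASE -> take LEFT -> golf
i=3: L=hotel R=hotel -> agree -> hotel
i=4: L=golf=BASE, R=bravo -> take RIGHT -> bravo
Conflict count: 1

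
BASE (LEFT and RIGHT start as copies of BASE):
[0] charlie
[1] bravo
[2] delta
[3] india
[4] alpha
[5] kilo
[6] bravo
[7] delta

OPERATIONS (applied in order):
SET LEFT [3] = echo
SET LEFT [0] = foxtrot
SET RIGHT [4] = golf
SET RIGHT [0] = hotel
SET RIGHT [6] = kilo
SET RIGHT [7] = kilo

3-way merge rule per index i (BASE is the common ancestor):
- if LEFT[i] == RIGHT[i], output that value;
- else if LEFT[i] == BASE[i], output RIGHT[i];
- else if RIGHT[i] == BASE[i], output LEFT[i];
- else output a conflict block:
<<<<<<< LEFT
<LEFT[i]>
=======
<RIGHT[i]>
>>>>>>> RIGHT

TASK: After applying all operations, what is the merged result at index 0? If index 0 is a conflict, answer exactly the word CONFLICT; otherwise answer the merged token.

Answer: CONFLICT

Derivation:
Final LEFT:  [foxtrot, bravo, delta, echo, alpha, kilo, bravo, delta]
Final RIGHT: [hotel, bravo, delta, india, golf, kilo, kilo, kilo]
i=0: BASE=charlie L=foxtrot R=hotel all differ -> CONFLICT
i=1: L=bravo R=bravo -> agree -> bravo
i=2: L=delta R=delta -> agree -> delta
i=3: L=echo, R=india=BASE -> take LEFT -> echo
i=4: L=alpha=BASE, R=golf -> take RIGHT -> golf
i=5: L=kilo R=kilo -> agree -> kilo
i=6: L=bravo=BASE, R=kilo -> take RIGHT -> kilo
i=7: L=delta=BASE, R=kilo -> take RIGHT -> kilo
Index 0 -> CONFLICT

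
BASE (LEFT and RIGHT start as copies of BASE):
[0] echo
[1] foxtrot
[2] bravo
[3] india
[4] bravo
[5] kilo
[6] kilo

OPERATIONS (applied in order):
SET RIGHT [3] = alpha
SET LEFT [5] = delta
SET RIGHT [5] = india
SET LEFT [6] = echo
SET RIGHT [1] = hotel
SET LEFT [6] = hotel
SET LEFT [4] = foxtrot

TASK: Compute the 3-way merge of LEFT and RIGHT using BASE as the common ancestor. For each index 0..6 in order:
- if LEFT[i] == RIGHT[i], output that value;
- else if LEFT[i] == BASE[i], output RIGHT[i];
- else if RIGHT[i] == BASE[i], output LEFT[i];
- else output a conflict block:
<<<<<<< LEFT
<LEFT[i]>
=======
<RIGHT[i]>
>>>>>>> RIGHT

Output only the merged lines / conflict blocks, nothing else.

Final LEFT:  [echo, foxtrot, bravo, india, foxtrot, delta, hotel]
Final RIGHT: [echo, hotel, bravo, alpha, bravo, india, kilo]
i=0: L=echo R=echo -> agree -> echo
i=1: L=foxtrot=BASE, R=hotel -> take RIGHT -> hotel
i=2: L=bravo R=bravo -> agree -> bravo
i=3: L=india=BASE, R=alpha -> take RIGHT -> alpha
i=4: L=foxtrot, R=bravo=BASE -> take LEFT -> foxtrot
i=5: BASE=kilo L=delta R=india all differ -> CONFLICT
i=6: L=hotel, R=kilo=BASE -> take LEFT -> hotel

Answer: echo
hotel
bravo
alpha
foxtrot
<<<<<<< LEFT
delta
=======
india
>>>>>>> RIGHT
hotel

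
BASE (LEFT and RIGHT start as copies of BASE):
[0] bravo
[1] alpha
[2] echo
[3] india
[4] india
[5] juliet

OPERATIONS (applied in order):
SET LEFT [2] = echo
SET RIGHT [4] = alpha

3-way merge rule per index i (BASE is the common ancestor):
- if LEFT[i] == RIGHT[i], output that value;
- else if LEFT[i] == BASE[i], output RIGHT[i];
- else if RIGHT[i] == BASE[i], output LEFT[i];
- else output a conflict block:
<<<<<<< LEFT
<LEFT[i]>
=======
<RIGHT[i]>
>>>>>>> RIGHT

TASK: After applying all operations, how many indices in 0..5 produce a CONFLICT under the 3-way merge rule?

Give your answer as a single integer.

Answer: 0

Derivation:
Final LEFT:  [bravo, alpha, echo, india, india, juliet]
Final RIGHT: [bravo, alpha, echo, india, alpha, juliet]
i=0: L=bravo R=bravo -> agree -> bravo
i=1: L=alpha R=alpha -> agree -> alpha
i=2: L=echo R=echo -> agree -> echo
i=3: L=india R=india -> agree -> india
i=4: L=india=BASE, R=alpha -> take RIGHT -> alpha
i=5: L=juliet R=juliet -> agree -> juliet
Conflict count: 0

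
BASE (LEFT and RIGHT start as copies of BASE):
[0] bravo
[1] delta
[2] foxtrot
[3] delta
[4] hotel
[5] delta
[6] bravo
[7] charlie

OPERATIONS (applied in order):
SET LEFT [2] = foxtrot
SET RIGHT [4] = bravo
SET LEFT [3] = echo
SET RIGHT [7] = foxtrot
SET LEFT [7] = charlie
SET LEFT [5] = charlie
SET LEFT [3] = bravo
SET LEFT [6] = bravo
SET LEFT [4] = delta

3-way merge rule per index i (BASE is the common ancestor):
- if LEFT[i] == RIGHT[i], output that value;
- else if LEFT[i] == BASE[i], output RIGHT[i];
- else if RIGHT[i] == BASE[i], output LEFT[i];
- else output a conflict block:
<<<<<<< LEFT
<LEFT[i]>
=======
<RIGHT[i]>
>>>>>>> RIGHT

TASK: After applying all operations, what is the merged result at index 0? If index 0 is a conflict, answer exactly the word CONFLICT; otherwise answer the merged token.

Final LEFT:  [bravo, delta, foxtrot, bravo, delta, charlie, bravo, charlie]
Final RIGHT: [bravo, delta, foxtrot, delta, bravo, delta, bravo, foxtrot]
i=0: L=bravo R=bravo -> agree -> bravo
i=1: L=delta R=delta -> agree -> delta
i=2: L=foxtrot R=foxtrot -> agree -> foxtrot
i=3: L=bravo, R=delta=BASE -> take LEFT -> bravo
i=4: BASE=hotel L=delta R=bravo all differ -> CONFLICT
i=5: L=charlie, R=delta=BASE -> take LEFT -> charlie
i=6: L=bravo R=bravo -> agree -> bravo
i=7: L=charlie=BASE, R=foxtrot -> take RIGHT -> foxtrot
Index 0 -> bravo

Answer: bravo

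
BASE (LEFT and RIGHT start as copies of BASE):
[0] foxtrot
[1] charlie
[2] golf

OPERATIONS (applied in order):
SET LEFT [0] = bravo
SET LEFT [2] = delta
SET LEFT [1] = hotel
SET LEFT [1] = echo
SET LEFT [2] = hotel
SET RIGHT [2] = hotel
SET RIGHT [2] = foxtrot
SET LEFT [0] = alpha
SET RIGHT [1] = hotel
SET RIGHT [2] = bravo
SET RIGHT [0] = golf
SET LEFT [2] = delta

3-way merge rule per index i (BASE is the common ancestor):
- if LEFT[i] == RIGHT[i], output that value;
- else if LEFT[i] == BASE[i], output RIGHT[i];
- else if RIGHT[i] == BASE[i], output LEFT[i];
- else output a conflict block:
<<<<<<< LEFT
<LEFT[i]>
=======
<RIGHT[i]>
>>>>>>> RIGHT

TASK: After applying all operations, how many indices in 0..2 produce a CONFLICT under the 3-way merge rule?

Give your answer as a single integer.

Answer: 3

Derivation:
Final LEFT:  [alpha, echo, delta]
Final RIGHT: [golf, hotel, bravo]
i=0: BASE=foxtrot L=alpha R=golf all differ -> CONFLICT
i=1: BASE=charlie L=echo R=hotel all differ -> CONFLICT
i=2: BASE=golf L=delta R=bravo all differ -> CONFLICT
Conflict count: 3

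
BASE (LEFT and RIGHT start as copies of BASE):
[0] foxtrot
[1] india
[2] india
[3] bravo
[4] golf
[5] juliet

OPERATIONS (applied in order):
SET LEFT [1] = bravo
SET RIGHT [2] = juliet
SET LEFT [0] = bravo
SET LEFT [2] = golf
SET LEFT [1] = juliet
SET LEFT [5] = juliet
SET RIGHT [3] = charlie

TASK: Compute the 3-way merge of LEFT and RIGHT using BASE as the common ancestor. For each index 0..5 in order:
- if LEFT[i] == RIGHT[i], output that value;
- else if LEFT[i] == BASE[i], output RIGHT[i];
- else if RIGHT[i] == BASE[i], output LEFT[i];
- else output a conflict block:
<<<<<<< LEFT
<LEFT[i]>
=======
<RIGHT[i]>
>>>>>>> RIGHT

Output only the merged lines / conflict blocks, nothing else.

Answer: bravo
juliet
<<<<<<< LEFT
golf
=======
juliet
>>>>>>> RIGHT
charlie
golf
juliet

Derivation:
Final LEFT:  [bravo, juliet, golf, bravo, golf, juliet]
Final RIGHT: [foxtrot, india, juliet, charlie, golf, juliet]
i=0: L=bravo, R=foxtrot=BASE -> take LEFT -> bravo
i=1: L=juliet, R=india=BASE -> take LEFT -> juliet
i=2: BASE=india L=golf R=juliet all differ -> CONFLICT
i=3: L=bravo=BASE, R=charlie -> take RIGHT -> charlie
i=4: L=golf R=golf -> agree -> golf
i=5: L=juliet R=juliet -> agree -> juliet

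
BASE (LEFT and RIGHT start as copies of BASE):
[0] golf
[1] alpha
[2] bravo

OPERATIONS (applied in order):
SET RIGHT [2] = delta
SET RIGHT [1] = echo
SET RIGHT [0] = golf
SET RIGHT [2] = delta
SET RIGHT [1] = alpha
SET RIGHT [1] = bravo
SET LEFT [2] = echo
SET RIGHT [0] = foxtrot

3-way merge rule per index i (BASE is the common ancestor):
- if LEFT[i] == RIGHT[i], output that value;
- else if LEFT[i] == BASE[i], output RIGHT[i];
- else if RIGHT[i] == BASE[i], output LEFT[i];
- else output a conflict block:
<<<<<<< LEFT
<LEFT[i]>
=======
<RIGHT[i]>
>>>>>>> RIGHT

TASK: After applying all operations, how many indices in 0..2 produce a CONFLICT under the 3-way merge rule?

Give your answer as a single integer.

Final LEFT:  [golf, alpha, echo]
Final RIGHT: [foxtrot, bravo, delta]
i=0: L=golf=BASE, R=foxtrot -> take RIGHT -> foxtrot
i=1: L=alpha=BASE, R=bravo -> take RIGHT -> bravo
i=2: BASE=bravo L=echo R=delta all differ -> CONFLICT
Conflict count: 1

Answer: 1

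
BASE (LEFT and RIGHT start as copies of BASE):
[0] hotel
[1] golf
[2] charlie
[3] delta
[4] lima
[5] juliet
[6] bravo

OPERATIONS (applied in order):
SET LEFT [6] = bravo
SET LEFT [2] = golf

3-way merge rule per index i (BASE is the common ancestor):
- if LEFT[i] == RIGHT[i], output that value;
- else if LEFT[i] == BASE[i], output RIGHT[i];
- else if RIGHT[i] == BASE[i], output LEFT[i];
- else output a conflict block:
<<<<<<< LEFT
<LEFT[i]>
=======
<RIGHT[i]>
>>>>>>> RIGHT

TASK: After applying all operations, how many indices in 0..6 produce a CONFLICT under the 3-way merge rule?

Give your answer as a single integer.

Final LEFT:  [hotel, golf, golf, delta, lima, juliet, bravo]
Final RIGHT: [hotel, golf, charlie, delta, lima, juliet, bravo]
i=0: L=hotel R=hotel -> agree -> hotel
i=1: L=golf R=golf -> agree -> golf
i=2: L=golf, R=charlie=BASE -> take LEFT -> golf
i=3: L=delta R=delta -> agree -> delta
i=4: L=lima R=lima -> agree -> lima
i=5: L=juliet R=juliet -> agree -> juliet
i=6: L=bravo R=bravo -> agree -> bravo
Conflict count: 0

Answer: 0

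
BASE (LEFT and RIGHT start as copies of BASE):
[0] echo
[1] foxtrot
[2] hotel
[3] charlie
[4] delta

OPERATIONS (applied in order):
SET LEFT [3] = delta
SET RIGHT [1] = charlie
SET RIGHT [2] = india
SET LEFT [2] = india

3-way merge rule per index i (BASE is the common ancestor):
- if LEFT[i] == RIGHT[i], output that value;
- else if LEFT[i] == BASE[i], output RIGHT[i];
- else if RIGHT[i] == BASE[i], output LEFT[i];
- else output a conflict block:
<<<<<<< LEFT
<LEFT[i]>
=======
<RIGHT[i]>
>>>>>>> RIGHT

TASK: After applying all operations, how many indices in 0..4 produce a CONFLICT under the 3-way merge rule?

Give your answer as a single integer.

Answer: 0

Derivation:
Final LEFT:  [echo, foxtrot, india, delta, delta]
Final RIGHT: [echo, charlie, india, charlie, delta]
i=0: L=echo R=echo -> agree -> echo
i=1: L=foxtrot=BASE, R=charlie -> take RIGHT -> charlie
i=2: L=india R=india -> agree -> india
i=3: L=delta, R=charlie=BASE -> take LEFT -> delta
i=4: L=delta R=delta -> agree -> delta
Conflict count: 0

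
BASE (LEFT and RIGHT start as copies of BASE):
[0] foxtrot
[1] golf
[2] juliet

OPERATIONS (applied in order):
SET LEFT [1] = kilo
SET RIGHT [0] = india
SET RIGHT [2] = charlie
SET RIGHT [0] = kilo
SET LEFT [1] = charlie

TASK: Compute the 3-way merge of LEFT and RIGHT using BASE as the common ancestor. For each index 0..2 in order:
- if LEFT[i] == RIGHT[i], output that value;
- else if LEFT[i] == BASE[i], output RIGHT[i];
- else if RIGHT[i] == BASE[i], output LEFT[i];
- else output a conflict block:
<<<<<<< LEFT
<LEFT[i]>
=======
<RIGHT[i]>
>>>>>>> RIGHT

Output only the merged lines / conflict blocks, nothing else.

Final LEFT:  [foxtrot, charlie, juliet]
Final RIGHT: [kilo, golf, charlie]
i=0: L=foxtrot=BASE, R=kilo -> take RIGHT -> kilo
i=1: L=charlie, R=golf=BASE -> take LEFT -> charlie
i=2: L=juliet=BASE, R=charlie -> take RIGHT -> charlie

Answer: kilo
charlie
charlie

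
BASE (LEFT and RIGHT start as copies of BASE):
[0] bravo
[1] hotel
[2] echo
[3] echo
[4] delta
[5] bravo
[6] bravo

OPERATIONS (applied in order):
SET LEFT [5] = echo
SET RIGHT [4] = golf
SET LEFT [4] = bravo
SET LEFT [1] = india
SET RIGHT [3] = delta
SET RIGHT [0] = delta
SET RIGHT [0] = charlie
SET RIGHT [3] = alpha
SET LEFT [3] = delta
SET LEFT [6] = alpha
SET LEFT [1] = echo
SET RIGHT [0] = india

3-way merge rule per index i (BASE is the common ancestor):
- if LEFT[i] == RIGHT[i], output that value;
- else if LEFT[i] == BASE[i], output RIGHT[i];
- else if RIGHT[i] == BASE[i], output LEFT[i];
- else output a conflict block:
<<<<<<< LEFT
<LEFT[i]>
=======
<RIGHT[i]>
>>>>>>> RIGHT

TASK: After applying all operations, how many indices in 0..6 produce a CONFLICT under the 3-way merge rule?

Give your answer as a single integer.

Final LEFT:  [bravo, echo, echo, delta, bravo, echo, alpha]
Final RIGHT: [india, hotel, echo, alpha, golf, bravo, bravo]
i=0: L=bravo=BASE, R=india -> take RIGHT -> india
i=1: L=echo, R=hotel=BASE -> take LEFT -> echo
i=2: L=echo R=echo -> agree -> echo
i=3: BASE=echo L=delta R=alpha all differ -> CONFLICT
i=4: BASE=delta L=bravo R=golf all differ -> CONFLICT
i=5: L=echo, R=bravo=BASE -> take LEFT -> echo
i=6: L=alpha, R=bravo=BASE -> take LEFT -> alpha
Conflict count: 2

Answer: 2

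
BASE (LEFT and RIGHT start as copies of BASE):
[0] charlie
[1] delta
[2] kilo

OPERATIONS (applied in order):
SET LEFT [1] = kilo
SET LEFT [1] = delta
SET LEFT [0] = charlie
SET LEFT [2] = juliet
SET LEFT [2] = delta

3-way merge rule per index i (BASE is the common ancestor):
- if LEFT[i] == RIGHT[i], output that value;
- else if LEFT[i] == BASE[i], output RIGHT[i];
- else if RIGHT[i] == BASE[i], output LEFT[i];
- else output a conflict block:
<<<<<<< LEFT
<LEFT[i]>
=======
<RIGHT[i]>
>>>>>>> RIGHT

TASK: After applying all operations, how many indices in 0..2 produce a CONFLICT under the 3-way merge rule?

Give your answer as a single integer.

Final LEFT:  [charlie, delta, delta]
Final RIGHT: [charlie, delta, kilo]
i=0: L=charlie R=charlie -> agree -> charlie
i=1: L=delta R=delta -> agree -> delta
i=2: L=delta, R=kilo=BASE -> take LEFT -> delta
Conflict count: 0

Answer: 0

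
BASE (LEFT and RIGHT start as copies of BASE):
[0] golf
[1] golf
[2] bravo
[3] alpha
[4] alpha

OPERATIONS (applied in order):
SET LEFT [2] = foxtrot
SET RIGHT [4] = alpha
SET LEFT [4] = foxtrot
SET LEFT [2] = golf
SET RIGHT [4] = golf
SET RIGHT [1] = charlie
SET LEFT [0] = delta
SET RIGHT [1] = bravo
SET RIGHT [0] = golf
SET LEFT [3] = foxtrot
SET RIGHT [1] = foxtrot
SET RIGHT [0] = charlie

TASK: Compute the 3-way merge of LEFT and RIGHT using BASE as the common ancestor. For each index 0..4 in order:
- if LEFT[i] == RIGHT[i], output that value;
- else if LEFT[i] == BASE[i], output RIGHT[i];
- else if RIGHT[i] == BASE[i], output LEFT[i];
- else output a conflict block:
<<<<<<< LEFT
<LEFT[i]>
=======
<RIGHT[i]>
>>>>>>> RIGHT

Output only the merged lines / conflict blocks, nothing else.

Answer: <<<<<<< LEFT
delta
=======
charlie
>>>>>>> RIGHT
foxtrot
golf
foxtrot
<<<<<<< LEFT
foxtrot
=======
golf
>>>>>>> RIGHT

Derivation:
Final LEFT:  [delta, golf, golf, foxtrot, foxtrot]
Final RIGHT: [charlie, foxtrot, bravo, alpha, golf]
i=0: BASE=golf L=delta R=charlie all differ -> CONFLICT
i=1: L=golf=BASE, R=foxtrot -> take RIGHT -> foxtrot
i=2: L=golf, R=bravo=BASE -> take LEFT -> golf
i=3: L=foxtrot, R=alpha=BASE -> take LEFT -> foxtrot
i=4: BASE=alpha L=foxtrot R=golf all differ -> CONFLICT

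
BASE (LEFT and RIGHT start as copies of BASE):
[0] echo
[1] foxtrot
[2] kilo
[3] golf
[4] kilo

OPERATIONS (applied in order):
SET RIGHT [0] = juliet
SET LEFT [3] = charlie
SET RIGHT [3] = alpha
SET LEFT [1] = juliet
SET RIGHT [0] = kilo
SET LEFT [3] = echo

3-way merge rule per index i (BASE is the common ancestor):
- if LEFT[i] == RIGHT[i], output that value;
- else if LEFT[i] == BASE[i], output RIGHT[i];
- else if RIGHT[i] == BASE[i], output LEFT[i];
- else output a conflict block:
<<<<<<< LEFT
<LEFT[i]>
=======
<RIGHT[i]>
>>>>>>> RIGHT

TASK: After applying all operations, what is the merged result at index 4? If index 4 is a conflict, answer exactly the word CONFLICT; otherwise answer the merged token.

Answer: kilo

Derivation:
Final LEFT:  [echo, juliet, kilo, echo, kilo]
Final RIGHT: [kilo, foxtrot, kilo, alpha, kilo]
i=0: L=echo=BASE, R=kilo -> take RIGHT -> kilo
i=1: L=juliet, R=foxtrot=BASE -> take LEFT -> juliet
i=2: L=kilo R=kilo -> agree -> kilo
i=3: BASE=golf L=echo R=alpha all differ -> CONFLICT
i=4: L=kilo R=kilo -> agree -> kilo
Index 4 -> kilo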